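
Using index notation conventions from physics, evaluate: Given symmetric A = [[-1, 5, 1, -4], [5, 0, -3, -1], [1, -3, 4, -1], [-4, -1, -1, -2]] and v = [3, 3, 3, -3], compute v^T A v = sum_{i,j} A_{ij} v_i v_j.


First compute Av:
(Av)_1 = -1*3 + 5*3 + 1*3 + -4*-3 = 27
(Av)_2 = 5*3 + 0*3 + -3*3 + -1*-3 = 9
(Av)_3 = 1*3 + -3*3 + 4*3 + -1*-3 = 9
(Av)_4 = -4*3 + -1*3 + -1*3 + -2*-3 = -12
Av = [27, 9, 9, -12]
Then v^T (Av) = 3*27 + 3*9 + 3*9 + -3*-12
= 81 + 27 + 27 + 36 = 171

171


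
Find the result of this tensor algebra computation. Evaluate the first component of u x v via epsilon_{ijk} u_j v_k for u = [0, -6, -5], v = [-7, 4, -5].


(u x v)_1 = sum_{j,k} epsilon_{1jk} u_j v_k. Only permutations of (1,2,3) contribute; the two non-zero terms are:
eps_{123} u_2 v_3 = 1 * -6 * -5 = 30
eps_{132} u_3 v_2 = -1 * -5 * 4 = 20
(u x v)_1 = 50

50


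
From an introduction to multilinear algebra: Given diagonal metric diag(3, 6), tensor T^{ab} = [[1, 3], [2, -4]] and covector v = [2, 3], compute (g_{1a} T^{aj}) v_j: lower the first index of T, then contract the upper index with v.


Step 1: lower the first index. For a diagonal metric, g_{ia} T^{aj} = g_{ii} T^{ij} (no sum on i).
g_{11} = 3
S_1{}^1 = 3 * T^{11} = 3 * 1 = 3
S_1{}^2 = 3 * T^{12} = 3 * 3 = 9
Step 2: contract S_1{}^j with v_j.
S_1{}^1 * v_1 = 3 * 2 = 6
S_1{}^2 * v_2 = 9 * 3 = 27
Result = 6 + 27 = 33

33


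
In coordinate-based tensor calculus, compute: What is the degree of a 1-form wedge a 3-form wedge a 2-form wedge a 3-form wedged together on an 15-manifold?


The degree of a wedge product is the sum of the degrees of the individual forms.
Degrees: 1, 3, 2, 3
Total degree = 1 + 3 + 2 + 3 = 9

9


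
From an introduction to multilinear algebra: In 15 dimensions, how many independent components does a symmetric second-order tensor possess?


A symmetric rank-2 tensor in d dimensions has d(d+1)/2 independent components.
d = 15
d(d+1)/2 = 15 * 16 / 2 = 240 / 2 = 120

120


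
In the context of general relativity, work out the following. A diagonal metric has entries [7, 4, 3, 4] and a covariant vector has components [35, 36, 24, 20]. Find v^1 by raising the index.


To raise an index with a diagonal metric: v^i = v_i / g_{ii}.
For index 1: v_1 = 35, g_{11} = 7
v^1 = 35 / 7 = 5

5


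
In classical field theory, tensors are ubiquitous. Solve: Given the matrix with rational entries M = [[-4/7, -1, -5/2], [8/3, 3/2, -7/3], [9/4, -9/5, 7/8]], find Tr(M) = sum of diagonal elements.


The trace is the sum of diagonal entries.
Diagonal: M[1,1] = -4/7, M[2,2] = 3/2, M[3,3] = 7/8
Tr(M) = -4/7 + 3/2 + 7/8
Computing step by step:
After adding M[1,1]: -4/7
After adding M[2,2]: 13/14
After adding M[3,3]: 101/56
Tr(M) = 101/56

101/56


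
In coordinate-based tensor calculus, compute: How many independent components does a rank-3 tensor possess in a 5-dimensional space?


The number of components of a rank-r tensor in d dimensions is d^r.
Here d = 5 and r = 3.
5^3 = 125

125


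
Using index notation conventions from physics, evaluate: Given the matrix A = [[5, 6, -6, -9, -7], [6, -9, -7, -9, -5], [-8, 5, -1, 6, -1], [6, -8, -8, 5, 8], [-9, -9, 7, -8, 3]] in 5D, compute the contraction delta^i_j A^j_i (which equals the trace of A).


The contraction (trace) of a rank-2 tensor is the sum of its diagonal elements.
Diagonal entries: A[1,1] = 5, A[2,2] = -9, A[3,3] = -1, A[4,4] = 5, A[5,5] = 3
Tr(A) = 5 + -9 + -1 + 5 + 3 = 3

3


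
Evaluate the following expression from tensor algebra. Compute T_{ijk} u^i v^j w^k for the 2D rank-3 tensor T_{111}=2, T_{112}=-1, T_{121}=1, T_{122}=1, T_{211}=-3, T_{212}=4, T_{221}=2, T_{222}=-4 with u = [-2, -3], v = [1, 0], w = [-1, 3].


S = sum over i,j,k of T_{ijk} u_i v_j w_k. Expanding all 8 terms:
T_{111}*u_1*v_1*w_1 = 2*-2*1*-1 = 4  (running total: 4)
T_{112}*u_1*v_1*w_2 = -1*-2*1*3 = 6  (running total: 10)
T_{121}*u_1*v_2*w_1 = 1*-2*0*-1 = 0  (running total: 10)
T_{122}*u_1*v_2*w_2 = 1*-2*0*3 = 0  (running total: 10)
T_{211}*u_2*v_1*w_1 = -3*-3*1*-1 = -9  (running total: 1)
T_{212}*u_2*v_1*w_2 = 4*-3*1*3 = -36  (running total: -35)
T_{221}*u_2*v_2*w_1 = 2*-3*0*-1 = 0  (running total: -35)
T_{222}*u_2*v_2*w_2 = -4*-3*0*3 = 0  (running total: -35)
S = -35

-35


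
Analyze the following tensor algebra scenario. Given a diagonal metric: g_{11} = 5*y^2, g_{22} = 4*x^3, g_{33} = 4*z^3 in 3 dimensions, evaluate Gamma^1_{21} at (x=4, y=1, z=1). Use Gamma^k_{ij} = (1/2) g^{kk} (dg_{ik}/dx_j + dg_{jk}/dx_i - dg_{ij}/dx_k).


For a diagonal metric, Gamma^k_{ij} = (1/2) g^{kk} (dg_{ik}/dx_j + dg_{jk}/dx_i - dg_{ij}/dx_k).
The metric is diagonal, so g_{ab} = 0 for a != b.
At the given point: g_{11} = 5, g_{22} = 256, g_{33} = 4
g^{11} = 1/5
dg_{21}/dx_1 = 0 (off-diagonal)
dg_{11}/dx_2 = dg_{11}/dx_2 = 10
dg_{21}/dx_1 = 0 (off-diagonal)
Numerator = 0 + 10 - 0 = 10
Gamma^1_{21} = 10 / (2 * 5) = 1

1


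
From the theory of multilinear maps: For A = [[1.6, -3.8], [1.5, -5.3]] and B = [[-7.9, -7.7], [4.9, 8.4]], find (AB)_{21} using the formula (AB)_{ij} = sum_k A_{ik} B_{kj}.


(AB)_{ij} = sum_k A_{ik} B_{kj}.
For i=2, j=1:
A_{21} * B_{11} = 1.5 * -7.9 = -11.85
A_{22} * B_{21} = -5.3 * 4.9 = -25.97
Sum = -11.85 + -25.97 = -37.82

-37.82


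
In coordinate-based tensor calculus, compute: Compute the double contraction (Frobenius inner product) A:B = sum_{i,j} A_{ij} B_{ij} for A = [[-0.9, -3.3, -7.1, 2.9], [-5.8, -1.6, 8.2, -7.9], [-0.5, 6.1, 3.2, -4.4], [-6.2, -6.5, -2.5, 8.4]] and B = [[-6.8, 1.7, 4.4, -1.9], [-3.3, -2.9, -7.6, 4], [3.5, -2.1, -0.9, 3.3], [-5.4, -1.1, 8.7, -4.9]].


A:B = sum over all i,j of A_{ij} * B_{ij}.
Row 1: -0.9*-6.8=6.12, -3.3*1.7=-5.61, -7.1*4.4=-31.24, 2.9*-1.9=-5.51 => row sum = -36.24
Row 2: -5.8*-3.3=19.14, -1.6*-2.9=4.64, 8.2*-7.6=-62.32, -7.9*4=-31.6 => row sum = -70.14
Row 3: -0.5*3.5=-1.75, 6.1*-2.1=-12.81, 3.2*-0.9=-2.88, -4.4*3.3=-14.52 => row sum = -31.96
Row 4: -6.2*-5.4=33.48, -6.5*-1.1=7.15, -2.5*8.7=-21.75, 8.4*-4.9=-41.16 => row sum = -22.28
Total = -36.24 + -70.14 + -31.96 + -22.28 = -160.62

-160.62


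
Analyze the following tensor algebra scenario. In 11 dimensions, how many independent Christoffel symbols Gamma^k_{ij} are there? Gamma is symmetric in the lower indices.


Christoffel symbols Gamma^k_{ij} are symmetric in i,j, so there are d * d(d+1)/2 independent symbols.
d = 11
d(d+1)/2 = 11 * 12 / 2 = 66
Total = 11 * 66 = 726

726


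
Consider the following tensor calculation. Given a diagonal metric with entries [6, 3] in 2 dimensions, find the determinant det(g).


For a diagonal metric, the determinant is the product of diagonal entries.
Diagonal entries: 6, 3
det(g) = 6 * 3 = 18

18


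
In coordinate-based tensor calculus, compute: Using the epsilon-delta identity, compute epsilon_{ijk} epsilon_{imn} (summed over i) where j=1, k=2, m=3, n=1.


Using the identity: epsilon_{ijk} epsilon_{imn} = delta_{jm} delta_{kn} - delta_{jn} delta_{km}.
delta_{13} = 0
delta_{21} = 0
delta_{11} = 1
delta_{23} = 0
Result = 0 * 0 - 1 * 0 = 0 - 0 = 0

0


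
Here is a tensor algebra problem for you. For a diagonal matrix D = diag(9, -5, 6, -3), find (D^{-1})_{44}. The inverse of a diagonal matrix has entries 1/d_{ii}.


For a diagonal matrix, the inverse has entries (D^{-1})_{ii} = 1/d_{ii}.
The diagonal entries are: d_{11} = 9, d_{22} = -5, d_{33} = 6, d_{44} = -3
We need (D^{-1})_{44} = 1/d_{44} = 1/-3 = -1/3

-1/3


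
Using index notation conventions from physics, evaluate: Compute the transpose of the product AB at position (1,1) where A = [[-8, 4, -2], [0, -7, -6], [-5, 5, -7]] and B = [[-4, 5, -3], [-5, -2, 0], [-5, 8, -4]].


(AB)^T_{ij} = (AB)_{ji} = sum_k A_{jk} B_{ki}.
For i=1, j=1 we need (AB)_{11}:
A_{11} * B_{11} = -8 * -4 = 32
A_{12} * B_{21} = 4 * -5 = -20
A_{13} * B_{31} = -2 * -5 = 10
Sum = 32 + -20 + 10 = 22

22


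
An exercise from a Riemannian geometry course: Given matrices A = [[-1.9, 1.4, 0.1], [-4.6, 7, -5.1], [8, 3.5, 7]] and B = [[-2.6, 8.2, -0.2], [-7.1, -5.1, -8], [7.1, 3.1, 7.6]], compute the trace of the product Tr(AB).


Tr(AB) = sum_i (AB)_{ii} where (AB)_{ii} = sum_k A_{ik} B_{ki}.
(AB)_{11} = -1.9*-2.6 + 1.4*-7.1 + 0.1*7.1 = -4.29
(AB)_{22} = -4.6*8.2 + 7*-5.1 + -5.1*3.1 = -89.23
(AB)_{33} = 8*-0.2 + 3.5*-8 + 7*7.6 = 23.6
Tr(AB) = -4.29 + -89.23 + 23.6 = -69.92

-69.92


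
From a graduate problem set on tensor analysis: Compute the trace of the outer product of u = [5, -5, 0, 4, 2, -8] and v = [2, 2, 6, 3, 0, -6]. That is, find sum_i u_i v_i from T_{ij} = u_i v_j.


The outer product gives T_{ij} = u_i v_j.
The trace (contraction) is Tr(T) = sum_i T_{ii} = sum_i u_i v_i.
Diagonal entries:
T_{11} = u_1 * v_1 = 5 * 2 = 10
T_{22} = u_2 * v_2 = -5 * 2 = -10
T_{33} = u_3 * v_3 = 0 * 6 = 0
T_{44} = u_4 * v_4 = 4 * 3 = 12
T_{55} = u_5 * v_5 = 2 * 0 = 0
T_{66} = u_6 * v_6 = -8 * -6 = 48
Tr(T) = 10 + -10 + 0 + 12 + 0 + 48 = 60

60


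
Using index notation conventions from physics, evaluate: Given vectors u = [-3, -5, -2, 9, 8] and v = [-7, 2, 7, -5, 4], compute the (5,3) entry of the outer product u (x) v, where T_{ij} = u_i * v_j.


The outer product entry T_{ij} = u_i * v_j.
We need i=5, j=3.
u_5 = 8, v_3 = 7
T_{5,3} = 8 * 7 = 56

56


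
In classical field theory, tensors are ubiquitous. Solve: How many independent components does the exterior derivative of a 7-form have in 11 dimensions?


The exterior derivative of a p-form is a (p+1)-form.
Its number of independent components is C(n, p+1).
n = 11, p+1 = 8
C(11, 8) = 165

165


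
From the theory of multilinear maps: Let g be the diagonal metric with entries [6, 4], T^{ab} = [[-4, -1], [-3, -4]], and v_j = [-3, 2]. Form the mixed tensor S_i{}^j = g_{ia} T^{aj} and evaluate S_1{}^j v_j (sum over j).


Step 1: lower the first index. For a diagonal metric, g_{ia} T^{aj} = g_{ii} T^{ij} (no sum on i).
g_{11} = 6
S_1{}^1 = 6 * T^{11} = 6 * -4 = -24
S_1{}^2 = 6 * T^{12} = 6 * -1 = -6
Step 2: contract S_1{}^j with v_j.
S_1{}^1 * v_1 = -24 * -3 = 72
S_1{}^2 * v_2 = -6 * 2 = -12
Result = 72 + -12 = 60

60


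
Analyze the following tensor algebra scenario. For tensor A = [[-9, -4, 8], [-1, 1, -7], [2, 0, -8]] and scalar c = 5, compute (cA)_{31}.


Scalar multiplication: (cA)_{ij} = c * A_{ij}.
c = 5
A_{31} = 2
(cA)_{31} = 5 * 2 = 10

10


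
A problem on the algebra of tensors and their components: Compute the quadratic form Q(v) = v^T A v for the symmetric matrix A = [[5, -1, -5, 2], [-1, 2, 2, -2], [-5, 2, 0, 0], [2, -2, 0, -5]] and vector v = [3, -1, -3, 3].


First compute Av:
(Av)_1 = 5*3 + -1*-1 + -5*-3 + 2*3 = 37
(Av)_2 = -1*3 + 2*-1 + 2*-3 + -2*3 = -17
(Av)_3 = -5*3 + 2*-1 + 0*-3 + 0*3 = -17
(Av)_4 = 2*3 + -2*-1 + 0*-3 + -5*3 = -7
Av = [37, -17, -17, -7]
Then v^T (Av) = 3*37 + -1*-17 + -3*-17 + 3*-7
= 111 + 17 + 51 + -21 = 158

158


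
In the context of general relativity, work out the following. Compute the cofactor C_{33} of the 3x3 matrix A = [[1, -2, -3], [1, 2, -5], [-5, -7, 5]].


To find cofactor C_{33}, delete row 3 and column 3.
The resulting 2x2 submatrix is: [[1, -2], [1, 2]]
Minor M_{33} = 1*2 - -2*1
  = 2 - -2 = 4
Sign = (-1)^(3+3) = (-1)^6 = 1
Cofactor C_{33} = 1 * 4 = 4

4


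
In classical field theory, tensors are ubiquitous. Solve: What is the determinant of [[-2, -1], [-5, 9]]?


For a 2x2 matrix [[a, b], [c, d]], det = a*d - b*c.
a = -2, b = -1, c = -5, d = 9
a*d = -2 * 9 = -18
b*c = -1 * -5 = 5
det = -18 - 5 = -23

-23


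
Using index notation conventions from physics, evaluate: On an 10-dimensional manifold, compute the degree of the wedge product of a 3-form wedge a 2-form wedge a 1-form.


The degree of a wedge product is the sum of the degrees of the individual forms.
Degrees: 3, 2, 1
Total degree = 3 + 2 + 1 = 6

6


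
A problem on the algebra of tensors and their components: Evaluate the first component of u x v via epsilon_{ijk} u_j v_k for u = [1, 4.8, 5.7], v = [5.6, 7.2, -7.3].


(u x v)_1 = sum_{j,k} epsilon_{1jk} u_j v_k. Only permutations of (1,2,3) contribute; the two non-zero terms are:
eps_{123} u_2 v_3 = 1 * 4.8 * -7.3 = -35.04
eps_{132} u_3 v_2 = -1 * 5.7 * 7.2 = -41.04
(u x v)_1 = -76.08

-76.08


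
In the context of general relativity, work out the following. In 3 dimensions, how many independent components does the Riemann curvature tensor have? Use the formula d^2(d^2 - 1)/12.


The Riemann tensor in d dimensions has d^2(d^2 - 1)/12 independent components.
d = 3, so d^2 = 9
d^2 - 1 = 8
d^2(d^2 - 1) = 9 * 8 = 72
Divide by 12: 72 / 12 = 6

6


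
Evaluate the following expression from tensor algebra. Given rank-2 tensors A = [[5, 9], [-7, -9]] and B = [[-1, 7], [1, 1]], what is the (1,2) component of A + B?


Tensor addition is component-wise: (A + B)_{ij} = A_{ij} + B_{ij}.
A_{12} = 9
B_{12} = 7
(A + B)_{12} = 9 + 7 = 16

16


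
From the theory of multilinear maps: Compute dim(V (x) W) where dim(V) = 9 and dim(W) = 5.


The dimension of a tensor product is the product of dimensions.
dim(V) = 9, dim(W) = 5
dim(V (x) W) = 9 * 5 = 45

45


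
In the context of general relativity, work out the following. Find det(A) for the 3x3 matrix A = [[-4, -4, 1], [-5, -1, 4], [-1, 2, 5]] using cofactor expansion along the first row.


Expanding along the first row, det(A) = a11*M_11 - a12*M_12 + a13*M_13, where M_1j is the (1,j) minor.
Minor M_11 = -1*5 - 4*2 = -13
Minor M_12 = -5*5 - 4*-1 = -21
Minor M_13 = -5*2 - -1*-1 = -11
det = -4*(-13) - -4*(-21) + 1*(-11)
    = 52 - 84 + -11
    = -43

-43


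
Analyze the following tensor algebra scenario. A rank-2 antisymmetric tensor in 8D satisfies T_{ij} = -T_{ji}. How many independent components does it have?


An antisymmetric rank-2 tensor satisfies A_{ij} = -A_{ji}, so diagonal entries are zero.
The independent components are the upper-triangular entries: C(n, 2) = n(n-1)/2.
n = 8
C(8, 2) = 8 * 7 / 2 = 56 / 2 = 28

28


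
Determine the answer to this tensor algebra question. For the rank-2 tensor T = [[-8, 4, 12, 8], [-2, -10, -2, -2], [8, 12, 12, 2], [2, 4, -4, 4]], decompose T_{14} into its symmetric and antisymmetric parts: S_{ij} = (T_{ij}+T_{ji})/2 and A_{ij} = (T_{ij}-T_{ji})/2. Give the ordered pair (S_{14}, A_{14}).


T_{14} = 8
T_{41} = 2
S_{14} = (8 + 2)/2 = 10/2 = 5
A_{14} = (8 - 2)/2 = 6/2 = 3
Check: S + A = 5 + 3 = 8 = T_{14}.

(5, 3)


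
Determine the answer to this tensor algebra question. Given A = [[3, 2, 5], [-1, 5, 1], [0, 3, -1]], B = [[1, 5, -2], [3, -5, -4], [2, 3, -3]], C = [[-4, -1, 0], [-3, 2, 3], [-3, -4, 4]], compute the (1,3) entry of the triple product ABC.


(ABC)_{13} = sum_m (AB)_{1m} C_{m3}. First compute row 1 of AB.
(AB)_{11} = 3*1 + 2*3 + 5*2 = 19
(AB)_{12} = 3*5 + 2*-5 + 5*3 = 20
(AB)_{13} = 3*-2 + 2*-4 + 5*-3 = -29
Now contract with column 3 of C:
(AB)_{11} * C_{13} = 19 * 0 = 0
(AB)_{12} * C_{23} = 20 * 3 = 60
(AB)_{13} * C_{33} = -29 * 4 = -116
(ABC)_{13} = 0 + 60 + -116 = -56

-56


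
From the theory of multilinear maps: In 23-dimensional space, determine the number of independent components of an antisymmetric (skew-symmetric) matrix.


An antisymmetric rank-2 tensor satisfies A_{ij} = -A_{ji}, so diagonal entries are zero.
The independent components are the upper-triangular entries: C(n, 2) = n(n-1)/2.
n = 23
C(23, 2) = 23 * 22 / 2 = 506 / 2 = 253

253


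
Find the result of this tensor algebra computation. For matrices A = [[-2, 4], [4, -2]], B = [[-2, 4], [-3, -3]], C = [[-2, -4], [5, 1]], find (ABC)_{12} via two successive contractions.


(ABC)_{12} = sum_m (AB)_{1m} C_{m2}. First compute row 1 of AB.
(AB)_{11} = -2*-2 + 4*-3 = -8
(AB)_{12} = -2*4 + 4*-3 = -20
Now contract with column 2 of C:
(AB)_{11} * C_{12} = -8 * -4 = 32
(AB)_{12} * C_{22} = -20 * 1 = -20
(ABC)_{12} = 32 + -20 = 12

12


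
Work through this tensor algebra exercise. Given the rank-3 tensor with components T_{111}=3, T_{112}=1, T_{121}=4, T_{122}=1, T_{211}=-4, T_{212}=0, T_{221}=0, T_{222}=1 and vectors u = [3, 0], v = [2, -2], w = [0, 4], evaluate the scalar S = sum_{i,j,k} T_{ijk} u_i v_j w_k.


S = sum over i,j,k of T_{ijk} u_i v_j w_k. Expanding all 8 terms:
T_{111}*u_1*v_1*w_1 = 3*3*2*0 = 0  (running total: 0)
T_{112}*u_1*v_1*w_2 = 1*3*2*4 = 24  (running total: 24)
T_{121}*u_1*v_2*w_1 = 4*3*-2*0 = 0  (running total: 24)
T_{122}*u_1*v_2*w_2 = 1*3*-2*4 = -24  (running total: 0)
T_{211}*u_2*v_1*w_1 = -4*0*2*0 = 0  (running total: 0)
T_{212}*u_2*v_1*w_2 = 0*0*2*4 = 0  (running total: 0)
T_{221}*u_2*v_2*w_1 = 0*0*-2*0 = 0  (running total: 0)
T_{222}*u_2*v_2*w_2 = 1*0*-2*4 = 0  (running total: 0)
S = 0

0


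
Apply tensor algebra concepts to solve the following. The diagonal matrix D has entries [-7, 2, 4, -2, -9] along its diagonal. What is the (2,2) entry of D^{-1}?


For a diagonal matrix, the inverse has entries (D^{-1})_{ii} = 1/d_{ii}.
The diagonal entries are: d_{11} = -7, d_{22} = 2, d_{33} = 4, d_{44} = -2, d_{55} = -9
We need (D^{-1})_{22} = 1/d_{22} = 1/2 = 1/2

1/2


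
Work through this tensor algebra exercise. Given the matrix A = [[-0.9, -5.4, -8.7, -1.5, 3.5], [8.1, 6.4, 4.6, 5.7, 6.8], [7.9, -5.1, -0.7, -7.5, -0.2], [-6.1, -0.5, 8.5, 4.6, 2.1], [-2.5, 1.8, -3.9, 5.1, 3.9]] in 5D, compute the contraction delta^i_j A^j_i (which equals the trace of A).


The contraction (trace) of a rank-2 tensor is the sum of its diagonal elements.
Diagonal entries: A[1,1] = -0.9, A[2,2] = 6.4, A[3,3] = -0.7, A[4,4] = 4.6, A[5,5] = 3.9
Tr(A) = -0.9 + 6.4 + -0.7 + 4.6 + 3.9 = 13.3

13.3


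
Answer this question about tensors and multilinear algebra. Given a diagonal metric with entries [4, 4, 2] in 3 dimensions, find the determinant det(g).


For a diagonal metric, the determinant is the product of diagonal entries.
Diagonal entries: 4, 4, 2
det(g) = 4 * 4 * 2 = 32

32


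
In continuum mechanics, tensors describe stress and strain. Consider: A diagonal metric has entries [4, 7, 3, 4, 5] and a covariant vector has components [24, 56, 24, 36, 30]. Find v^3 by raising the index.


To raise an index with a diagonal metric: v^i = v_i / g_{ii}.
For index 3: v_3 = 24, g_{33} = 3
v^3 = 24 / 3 = 8

8


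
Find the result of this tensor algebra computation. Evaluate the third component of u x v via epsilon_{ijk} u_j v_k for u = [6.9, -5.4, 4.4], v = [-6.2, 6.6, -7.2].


(u x v)_3 = sum_{j,k} epsilon_{3jk} u_j v_k. Only permutations of (1,2,3) contribute; the two non-zero terms are:
eps_{312} u_1 v_2 = 1 * 6.9 * 6.6 = 45.54
eps_{321} u_2 v_1 = -1 * -5.4 * -6.2 = -33.48
(u x v)_3 = 12.06

12.06


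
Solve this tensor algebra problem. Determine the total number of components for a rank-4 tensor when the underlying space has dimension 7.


The number of components of a rank-r tensor in d dimensions is d^r.
Here d = 7 and r = 4.
7^4 = 2401

2401


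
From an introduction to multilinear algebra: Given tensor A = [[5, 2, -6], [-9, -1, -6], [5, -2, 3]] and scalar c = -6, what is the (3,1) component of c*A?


Scalar multiplication: (cA)_{ij} = c * A_{ij}.
c = -6
A_{31} = 5
(cA)_{31} = -6 * 5 = -30

-30


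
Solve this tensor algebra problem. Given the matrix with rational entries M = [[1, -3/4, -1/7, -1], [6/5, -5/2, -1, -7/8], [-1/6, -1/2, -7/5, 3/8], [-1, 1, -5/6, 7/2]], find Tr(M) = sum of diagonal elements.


The trace is the sum of diagonal entries.
Diagonal: M[1,1] = 1, M[2,2] = -5/2, M[3,3] = -7/5, M[4,4] = 7/2
Tr(M) = 1 + -5/2 + -7/5 + 7/2
Computing step by step:
After adding M[1,1]: 1
After adding M[2,2]: -3/2
After adding M[3,3]: -29/10
After adding M[4,4]: 3/5
Tr(M) = 3/5

3/5


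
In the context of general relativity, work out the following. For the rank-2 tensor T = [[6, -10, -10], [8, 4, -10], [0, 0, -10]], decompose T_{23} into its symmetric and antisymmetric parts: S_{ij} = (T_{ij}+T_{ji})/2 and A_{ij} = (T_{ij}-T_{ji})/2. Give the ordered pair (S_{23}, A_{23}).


T_{23} = -10
T_{32} = 0
S_{23} = (-10 + 0)/2 = -10/2 = -5
A_{23} = (-10 - 0)/2 = -10/2 = -5
Check: S + A = -5 + -5 = -10 = T_{23}.

(-5, -5)


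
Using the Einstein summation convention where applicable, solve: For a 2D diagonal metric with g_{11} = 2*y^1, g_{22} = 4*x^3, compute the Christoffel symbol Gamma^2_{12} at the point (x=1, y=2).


For a diagonal metric, Gamma^k_{ij} = (1/2) g^{kk} (dg_{ik}/dx_j + dg_{jk}/dx_i - dg_{ij}/dx_k).
The metric is diagonal, so g_{ab} = 0 for a != b.
At the given point: g_{11} = 4, g_{22} = 4
g^{22} = 1/4
dg_{12}/dx_2 = 0 (off-diagonal)
dg_{22}/dx_1 = dg_{22}/dx_1 = 12
dg_{12}/dx_2 = 0 (off-diagonal)
Numerator = 0 + 12 - 0 = 12
Gamma^2_{12} = 12 / (2 * 4) = 3/2

3/2


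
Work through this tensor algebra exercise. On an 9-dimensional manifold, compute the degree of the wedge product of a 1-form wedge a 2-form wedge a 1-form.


The degree of a wedge product is the sum of the degrees of the individual forms.
Degrees: 1, 2, 1
Total degree = 1 + 2 + 1 = 4

4


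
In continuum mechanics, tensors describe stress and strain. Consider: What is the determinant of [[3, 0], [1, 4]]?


For a 2x2 matrix [[a, b], [c, d]], det = a*d - b*c.
a = 3, b = 0, c = 1, d = 4
a*d = 3 * 4 = 12
b*c = 0 * 1 = 0
det = 12 - 0 = 12

12


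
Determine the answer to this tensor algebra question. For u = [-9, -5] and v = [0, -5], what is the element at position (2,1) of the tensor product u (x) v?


The outer product entry T_{ij} = u_i * v_j.
We need i=2, j=1.
u_2 = -5, v_1 = 0
T_{2,1} = -5 * 0 = 0

0


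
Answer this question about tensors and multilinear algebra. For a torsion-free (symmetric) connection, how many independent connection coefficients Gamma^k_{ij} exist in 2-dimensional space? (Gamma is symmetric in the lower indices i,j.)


Christoffel symbols Gamma^k_{ij} are symmetric in i,j, so there are d * d(d+1)/2 independent symbols.
d = 2
d(d+1)/2 = 2 * 3 / 2 = 3
Total = 2 * 3 = 6

6


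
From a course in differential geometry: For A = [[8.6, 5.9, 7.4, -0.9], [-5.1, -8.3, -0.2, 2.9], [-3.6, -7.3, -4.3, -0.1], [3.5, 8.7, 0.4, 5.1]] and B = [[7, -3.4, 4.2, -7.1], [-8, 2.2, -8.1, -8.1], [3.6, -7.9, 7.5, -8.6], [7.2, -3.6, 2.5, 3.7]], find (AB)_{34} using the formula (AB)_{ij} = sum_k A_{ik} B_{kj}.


(AB)_{ij} = sum_k A_{ik} B_{kj}.
For i=3, j=4:
A_{31} * B_{14} = -3.6 * -7.1 = 25.56
A_{32} * B_{24} = -7.3 * -8.1 = 59.13
A_{33} * B_{34} = -4.3 * -8.6 = 36.98
A_{34} * B_{44} = -0.1 * 3.7 = -0.37
Sum = 25.56 + 59.13 + 36.98 + -0.37 = 121.3

121.3


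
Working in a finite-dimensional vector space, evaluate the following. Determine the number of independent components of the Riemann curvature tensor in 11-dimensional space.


The Riemann tensor in d dimensions has d^2(d^2 - 1)/12 independent components.
d = 11, so d^2 = 121
d^2 - 1 = 120
d^2(d^2 - 1) = 121 * 120 = 14520
Divide by 12: 14520 / 12 = 1210

1210


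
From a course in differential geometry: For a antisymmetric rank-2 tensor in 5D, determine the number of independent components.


A antisymmetric rank-2 tensor in d dimensions has d(d-1)/2 independent components.
d = 5
d(d-1)/2 = 5 * 4 / 2 = 20 / 2 = 10

10


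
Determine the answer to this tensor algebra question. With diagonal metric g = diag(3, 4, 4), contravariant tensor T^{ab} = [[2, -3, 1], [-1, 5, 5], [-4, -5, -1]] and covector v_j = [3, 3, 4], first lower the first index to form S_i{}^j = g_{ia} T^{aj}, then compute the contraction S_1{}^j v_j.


Step 1: lower the first index. For a diagonal metric, g_{ia} T^{aj} = g_{ii} T^{ij} (no sum on i).
g_{11} = 3
S_1{}^1 = 3 * T^{11} = 3 * 2 = 6
S_1{}^2 = 3 * T^{12} = 3 * -3 = -9
S_1{}^3 = 3 * T^{13} = 3 * 1 = 3
Step 2: contract S_1{}^j with v_j.
S_1{}^1 * v_1 = 6 * 3 = 18
S_1{}^2 * v_2 = -9 * 3 = -27
S_1{}^3 * v_3 = 3 * 4 = 12
Result = 18 + -27 + 12 = 3

3


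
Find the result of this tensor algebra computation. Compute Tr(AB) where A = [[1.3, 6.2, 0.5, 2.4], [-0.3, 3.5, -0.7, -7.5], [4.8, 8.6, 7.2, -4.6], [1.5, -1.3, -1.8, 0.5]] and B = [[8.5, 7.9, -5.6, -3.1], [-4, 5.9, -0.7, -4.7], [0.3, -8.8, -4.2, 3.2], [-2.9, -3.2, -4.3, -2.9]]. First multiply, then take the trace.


Tr(AB) = sum_i (AB)_{ii} where (AB)_{ii} = sum_k A_{ik} B_{ki}.
(AB)_{11} = 1.3*8.5 + 6.2*-4 + 0.5*0.3 + 2.4*-2.9 = -20.56
(AB)_{22} = -0.3*7.9 + 3.5*5.9 + -0.7*-8.8 + -7.5*-3.2 = 48.44
(AB)_{33} = 4.8*-5.6 + 8.6*-0.7 + 7.2*-4.2 + -4.6*-4.3 = -43.36
(AB)_{44} = 1.5*-3.1 + -1.3*-4.7 + -1.8*3.2 + 0.5*-2.9 = -5.75
Tr(AB) = -20.56 + 48.44 + -43.36 + -5.75 = -21.23

-21.23


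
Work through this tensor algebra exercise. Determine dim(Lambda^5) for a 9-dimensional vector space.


The dimension of the space of p-forms on an n-dimensional space is C(n, p).
n = 9, p = 5
C(9, 5) = 9! / (5! * 4!) = 126

126


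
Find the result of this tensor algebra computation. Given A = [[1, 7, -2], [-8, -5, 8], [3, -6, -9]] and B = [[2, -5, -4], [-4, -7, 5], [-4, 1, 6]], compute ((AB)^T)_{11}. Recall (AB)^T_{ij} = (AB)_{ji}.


(AB)^T_{ij} = (AB)_{ji} = sum_k A_{jk} B_{ki}.
For i=1, j=1 we need (AB)_{11}:
A_{11} * B_{11} = 1 * 2 = 2
A_{12} * B_{21} = 7 * -4 = -28
A_{13} * B_{31} = -2 * -4 = 8
Sum = 2 + -28 + 8 = -18

-18


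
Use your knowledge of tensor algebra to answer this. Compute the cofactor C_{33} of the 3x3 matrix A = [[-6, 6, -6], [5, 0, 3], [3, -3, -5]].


To find cofactor C_{33}, delete row 3 and column 3.
The resulting 2x2 submatrix is: [[-6, 6], [5, 0]]
Minor M_{33} = -6*0 - 6*5
  = 0 - 30 = -30
Sign = (-1)^(3+3) = (-1)^6 = 1
Cofactor C_{33} = 1 * -30 = -30

-30


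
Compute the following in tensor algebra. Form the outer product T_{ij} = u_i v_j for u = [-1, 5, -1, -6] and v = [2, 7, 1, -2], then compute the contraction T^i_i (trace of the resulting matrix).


The outer product gives T_{ij} = u_i v_j.
The trace (contraction) is Tr(T) = sum_i T_{ii} = sum_i u_i v_i.
Diagonal entries:
T_{11} = u_1 * v_1 = -1 * 2 = -2
T_{22} = u_2 * v_2 = 5 * 7 = 35
T_{33} = u_3 * v_3 = -1 * 1 = -1
T_{44} = u_4 * v_4 = -6 * -2 = 12
Tr(T) = -2 + 35 + -1 + 12 = 44

44


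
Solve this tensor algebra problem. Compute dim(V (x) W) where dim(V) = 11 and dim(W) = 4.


The dimension of a tensor product is the product of dimensions.
dim(V) = 11, dim(W) = 4
dim(V (x) W) = 11 * 4 = 44

44


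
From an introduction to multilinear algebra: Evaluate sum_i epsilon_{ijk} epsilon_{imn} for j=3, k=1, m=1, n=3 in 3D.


Using the identity: epsilon_{ijk} epsilon_{imn} = delta_{jm} delta_{kn} - delta_{jn} delta_{km}.
delta_{31} = 0
delta_{13} = 0
delta_{33} = 1
delta_{11} = 1
Result = 0 * 0 - 1 * 1 = 0 - 1 = -1

-1


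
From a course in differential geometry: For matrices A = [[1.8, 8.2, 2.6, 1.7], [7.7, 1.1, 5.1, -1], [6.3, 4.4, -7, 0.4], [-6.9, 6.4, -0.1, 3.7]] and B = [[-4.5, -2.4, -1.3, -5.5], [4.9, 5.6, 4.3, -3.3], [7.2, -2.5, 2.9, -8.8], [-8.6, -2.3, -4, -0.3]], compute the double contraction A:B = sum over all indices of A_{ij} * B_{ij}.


A:B = sum over all i,j of A_{ij} * B_{ij}.
Row 1: 1.8*-4.5=-8.1, 8.2*-2.4=-19.68, 2.6*-1.3=-3.38, 1.7*-5.5=-9.35 => row sum = -40.51
Row 2: 7.7*4.9=37.73, 1.1*5.6=6.16, 5.1*4.3=21.93, -1*-3.3=3.3 => row sum = 69.12
Row 3: 6.3*7.2=45.36, 4.4*-2.5=-11, -7*2.9=-20.3, 0.4*-8.8=-3.52 => row sum = 10.54
Row 4: -6.9*-8.6=59.34, 6.4*-2.3=-14.72, -0.1*-4=0.4, 3.7*-0.3=-1.11 => row sum = 43.91
Total = -40.51 + 69.12 + 10.54 + 43.91 = 83.06

83.06


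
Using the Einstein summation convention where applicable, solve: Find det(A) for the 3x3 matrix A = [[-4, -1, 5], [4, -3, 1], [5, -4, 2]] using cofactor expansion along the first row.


Expanding along the first row, det(A) = a11*M_11 - a12*M_12 + a13*M_13, where M_1j is the (1,j) minor.
Minor M_11 = -3*2 - 1*-4 = -2
Minor M_12 = 4*2 - 1*5 = 3
Minor M_13 = 4*-4 - -3*5 = -1
det = -4*(-2) - -1*(3) + 5*(-1)
    = 8 - -3 + -5
    = 6

6


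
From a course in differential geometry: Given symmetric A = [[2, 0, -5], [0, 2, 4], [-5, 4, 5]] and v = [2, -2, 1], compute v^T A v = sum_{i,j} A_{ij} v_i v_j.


First compute Av:
(Av)_1 = 2*2 + 0*-2 + -5*1 = -1
(Av)_2 = 0*2 + 2*-2 + 4*1 = 0
(Av)_3 = -5*2 + 4*-2 + 5*1 = -13
Av = [-1, 0, -13]
Then v^T (Av) = 2*-1 + -2*0 + 1*-13
= -2 + 0 + -13 = -15

-15


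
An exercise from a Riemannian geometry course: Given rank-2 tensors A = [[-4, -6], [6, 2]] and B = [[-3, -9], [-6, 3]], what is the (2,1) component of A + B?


Tensor addition is component-wise: (A + B)_{ij} = A_{ij} + B_{ij}.
A_{21} = 6
B_{21} = -6
(A + B)_{21} = 6 + -6 = 0

0


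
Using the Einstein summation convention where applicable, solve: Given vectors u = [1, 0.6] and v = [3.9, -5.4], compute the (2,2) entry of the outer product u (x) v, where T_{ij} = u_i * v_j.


The outer product entry T_{ij} = u_i * v_j.
We need i=2, j=2.
u_2 = 0.6, v_2 = -5.4
T_{2,2} = 0.6 * -5.4 = -3.24

-3.24


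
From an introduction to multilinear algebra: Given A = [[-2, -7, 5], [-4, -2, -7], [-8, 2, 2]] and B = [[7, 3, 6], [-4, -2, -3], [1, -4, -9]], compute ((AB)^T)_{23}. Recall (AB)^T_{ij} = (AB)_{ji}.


(AB)^T_{ij} = (AB)_{ji} = sum_k A_{jk} B_{ki}.
For i=2, j=3 we need (AB)_{32}:
A_{31} * B_{12} = -8 * 3 = -24
A_{32} * B_{22} = 2 * -2 = -4
A_{33} * B_{32} = 2 * -4 = -8
Sum = -24 + -4 + -8 = -36

-36


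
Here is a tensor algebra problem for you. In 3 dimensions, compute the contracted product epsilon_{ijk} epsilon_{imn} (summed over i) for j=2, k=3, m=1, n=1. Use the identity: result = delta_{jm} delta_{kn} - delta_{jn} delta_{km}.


Using the identity: epsilon_{ijk} epsilon_{imn} = delta_{jm} delta_{kn} - delta_{jn} delta_{km}.
delta_{21} = 0
delta_{31} = 0
delta_{21} = 0
delta_{31} = 0
Result = 0 * 0 - 0 * 0 = 0 - 0 = 0

0


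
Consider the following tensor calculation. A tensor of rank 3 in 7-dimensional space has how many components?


The number of components of a rank-r tensor in d dimensions is d^r.
Here d = 7 and r = 3.
7^3 = 343

343


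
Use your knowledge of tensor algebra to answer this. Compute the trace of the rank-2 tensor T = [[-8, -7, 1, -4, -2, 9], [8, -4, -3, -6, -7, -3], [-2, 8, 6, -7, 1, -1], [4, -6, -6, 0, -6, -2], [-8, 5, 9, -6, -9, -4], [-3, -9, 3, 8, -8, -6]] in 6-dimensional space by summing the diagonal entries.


The contraction (trace) of a rank-2 tensor is the sum of its diagonal elements.
Diagonal entries: A[1,1] = -8, A[2,2] = -4, A[3,3] = 6, A[4,4] = 0, A[5,5] = -9, A[6,6] = -6
Tr(A) = -8 + -4 + 6 + 0 + -9 + -6 = -21

-21


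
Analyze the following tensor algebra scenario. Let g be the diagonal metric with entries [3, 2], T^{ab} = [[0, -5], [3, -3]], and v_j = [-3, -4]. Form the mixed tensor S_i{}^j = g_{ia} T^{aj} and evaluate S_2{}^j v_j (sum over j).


Step 1: lower the first index. For a diagonal metric, g_{ia} T^{aj} = g_{ii} T^{ij} (no sum on i).
g_{22} = 2
S_2{}^1 = 2 * T^{21} = 2 * 3 = 6
S_2{}^2 = 2 * T^{22} = 2 * -3 = -6
Step 2: contract S_2{}^j with v_j.
S_2{}^1 * v_1 = 6 * -3 = -18
S_2{}^2 * v_2 = -6 * -4 = 24
Result = -18 + 24 = 6

6


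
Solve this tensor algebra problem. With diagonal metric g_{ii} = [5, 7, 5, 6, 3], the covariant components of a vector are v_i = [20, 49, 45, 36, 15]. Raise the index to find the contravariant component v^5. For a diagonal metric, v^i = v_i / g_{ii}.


To raise an index with a diagonal metric: v^i = v_i / g_{ii}.
For index 5: v_5 = 15, g_{55} = 3
v^5 = 15 / 3 = 5

5


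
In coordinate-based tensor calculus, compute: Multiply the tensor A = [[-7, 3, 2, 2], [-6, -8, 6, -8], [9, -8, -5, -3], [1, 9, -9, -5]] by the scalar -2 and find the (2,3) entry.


Scalar multiplication: (cA)_{ij} = c * A_{ij}.
c = -2
A_{23} = 6
(cA)_{23} = -2 * 6 = -12

-12


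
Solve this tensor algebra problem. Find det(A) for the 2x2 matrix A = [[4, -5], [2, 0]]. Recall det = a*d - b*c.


For a 2x2 matrix [[a, b], [c, d]], det = a*d - b*c.
a = 4, b = -5, c = 2, d = 0
a*d = 4 * 0 = 0
b*c = -5 * 2 = -10
det = 0 - -10 = 10

10


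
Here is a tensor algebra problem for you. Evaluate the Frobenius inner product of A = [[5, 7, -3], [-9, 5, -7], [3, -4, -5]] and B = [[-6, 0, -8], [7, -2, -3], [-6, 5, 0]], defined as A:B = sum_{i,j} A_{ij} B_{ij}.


A:B = sum over all i,j of A_{ij} * B_{ij}.
Row 1: 5*-6=-30, 7*0=0, -3*-8=24 => row sum = -6
Row 2: -9*7=-63, 5*-2=-10, -7*-3=21 => row sum = -52
Row 3: 3*-6=-18, -4*5=-20, -5*0=0 => row sum = -38
Total = -6 + -52 + -38 = -96

-96


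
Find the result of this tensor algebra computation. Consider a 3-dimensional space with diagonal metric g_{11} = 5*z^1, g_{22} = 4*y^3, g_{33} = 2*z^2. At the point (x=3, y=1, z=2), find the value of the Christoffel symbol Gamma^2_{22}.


For a diagonal metric, Gamma^k_{ij} = (1/2) g^{kk} (dg_{ik}/dx_j + dg_{jk}/dx_i - dg_{ij}/dx_k).
The metric is diagonal, so g_{ab} = 0 for a != b.
At the given point: g_{11} = 10, g_{22} = 4, g_{33} = 8
g^{22} = 1/4
dg_{22}/dx_2 = dg_{22}/dx_2 = 12
dg_{22}/dx_2 = dg_{22}/dx_2 = 12
dg_{22}/dx_2 = dg_{22}/dx_2 = 12
Numerator = 12 + 12 - 12 = 12
Gamma^2_{22} = 12 / (2 * 4) = 3/2

3/2


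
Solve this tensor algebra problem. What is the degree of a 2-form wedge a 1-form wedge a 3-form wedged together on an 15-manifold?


The degree of a wedge product is the sum of the degrees of the individual forms.
Degrees: 2, 1, 3
Total degree = 2 + 1 + 3 = 6

6


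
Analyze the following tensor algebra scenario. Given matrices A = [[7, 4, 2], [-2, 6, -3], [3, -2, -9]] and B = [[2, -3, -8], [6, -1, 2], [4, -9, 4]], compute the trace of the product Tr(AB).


Tr(AB) = sum_i (AB)_{ii} where (AB)_{ii} = sum_k A_{ik} B_{ki}.
(AB)_{11} = 7*2 + 4*6 + 2*4 = 46
(AB)_{22} = -2*-3 + 6*-1 + -3*-9 = 27
(AB)_{33} = 3*-8 + -2*2 + -9*4 = -64
Tr(AB) = 46 + 27 + -64 = 9

9


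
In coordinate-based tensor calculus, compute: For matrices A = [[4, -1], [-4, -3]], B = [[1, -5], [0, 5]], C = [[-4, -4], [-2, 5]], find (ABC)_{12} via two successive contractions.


(ABC)_{12} = sum_m (AB)_{1m} C_{m2}. First compute row 1 of AB.
(AB)_{11} = 4*1 + -1*0 = 4
(AB)_{12} = 4*-5 + -1*5 = -25
Now contract with column 2 of C:
(AB)_{11} * C_{12} = 4 * -4 = -16
(AB)_{12} * C_{22} = -25 * 5 = -125
(ABC)_{12} = -16 + -125 = -141

-141


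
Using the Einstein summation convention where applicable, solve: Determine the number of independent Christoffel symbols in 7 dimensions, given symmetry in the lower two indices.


Christoffel symbols Gamma^k_{ij} are symmetric in i,j, so there are d * d(d+1)/2 independent symbols.
d = 7
d(d+1)/2 = 7 * 8 / 2 = 28
Total = 7 * 28 = 196

196


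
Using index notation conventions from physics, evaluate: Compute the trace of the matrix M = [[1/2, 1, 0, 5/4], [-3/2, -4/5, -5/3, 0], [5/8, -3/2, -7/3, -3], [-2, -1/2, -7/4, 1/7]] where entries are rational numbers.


The trace is the sum of diagonal entries.
Diagonal: M[1,1] = 1/2, M[2,2] = -4/5, M[3,3] = -7/3, M[4,4] = 1/7
Tr(M) = 1/2 + -4/5 + -7/3 + 1/7
Computing step by step:
After adding M[1,1]: 1/2
After adding M[2,2]: -3/10
After adding M[3,3]: -79/30
After adding M[4,4]: -523/210
Tr(M) = -523/210

-523/210


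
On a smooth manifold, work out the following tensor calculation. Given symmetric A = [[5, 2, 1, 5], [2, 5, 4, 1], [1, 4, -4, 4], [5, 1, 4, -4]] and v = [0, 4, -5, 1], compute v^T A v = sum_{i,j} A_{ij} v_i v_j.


First compute Av:
(Av)_1 = 5*0 + 2*4 + 1*-5 + 5*1 = 8
(Av)_2 = 2*0 + 5*4 + 4*-5 + 1*1 = 1
(Av)_3 = 1*0 + 4*4 + -4*-5 + 4*1 = 40
(Av)_4 = 5*0 + 1*4 + 4*-5 + -4*1 = -20
Av = [8, 1, 40, -20]
Then v^T (Av) = 0*8 + 4*1 + -5*40 + 1*-20
= 0 + 4 + -200 + -20 = -216

-216


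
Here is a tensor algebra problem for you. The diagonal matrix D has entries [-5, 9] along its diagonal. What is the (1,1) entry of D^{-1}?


For a diagonal matrix, the inverse has entries (D^{-1})_{ii} = 1/d_{ii}.
The diagonal entries are: d_{11} = -5, d_{22} = 9
We need (D^{-1})_{11} = 1/d_{11} = 1/-5 = -1/5

-1/5


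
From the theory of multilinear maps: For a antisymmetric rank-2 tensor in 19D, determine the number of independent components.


A antisymmetric rank-2 tensor in d dimensions has d(d-1)/2 independent components.
d = 19
d(d-1)/2 = 19 * 18 / 2 = 342 / 2 = 171

171


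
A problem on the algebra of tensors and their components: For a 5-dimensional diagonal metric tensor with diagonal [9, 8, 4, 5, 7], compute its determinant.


For a diagonal metric, the determinant is the product of diagonal entries.
Diagonal entries: 9, 8, 4, 5, 7
det(g) = 9 * 8 * 4 * 5 * 7 = 10080

10080


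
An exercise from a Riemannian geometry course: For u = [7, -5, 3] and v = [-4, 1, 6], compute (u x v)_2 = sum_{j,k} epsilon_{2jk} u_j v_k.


(u x v)_2 = sum_{j,k} epsilon_{2jk} u_j v_k. Only permutations of (1,2,3) contribute; the two non-zero terms are:
eps_{213} u_1 v_3 = -1 * 7 * 6 = -42
eps_{231} u_3 v_1 = 1 * 3 * -4 = -12
(u x v)_2 = -54

-54


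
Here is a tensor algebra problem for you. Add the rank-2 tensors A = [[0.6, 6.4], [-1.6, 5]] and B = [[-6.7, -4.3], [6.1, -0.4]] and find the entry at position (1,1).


Tensor addition is component-wise: (A + B)_{ij} = A_{ij} + B_{ij}.
A_{11} = 0.6
B_{11} = -6.7
(A + B)_{11} = 0.6 + -6.7 = -6.1

-6.1


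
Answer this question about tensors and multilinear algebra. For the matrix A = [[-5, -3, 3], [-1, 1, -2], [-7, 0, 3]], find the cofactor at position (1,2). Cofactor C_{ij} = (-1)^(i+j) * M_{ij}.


To find cofactor C_{12}, delete row 1 and column 2.
The resulting 2x2 submatrix is: [[-1, -2], [-7, 3]]
Minor M_{12} = -1*3 - -2*-7
  = -3 - 14 = -17
Sign = (-1)^(1+2) = (-1)^3 = -1
Cofactor C_{12} = -1 * -17 = 17

17


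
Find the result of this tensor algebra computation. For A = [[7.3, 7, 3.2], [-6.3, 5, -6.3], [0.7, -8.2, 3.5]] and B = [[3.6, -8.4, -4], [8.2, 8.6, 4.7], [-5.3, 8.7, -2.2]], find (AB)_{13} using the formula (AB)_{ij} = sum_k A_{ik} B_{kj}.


(AB)_{ij} = sum_k A_{ik} B_{kj}.
For i=1, j=3:
A_{11} * B_{13} = 7.3 * -4 = -29.2
A_{12} * B_{23} = 7 * 4.7 = 32.9
A_{13} * B_{33} = 3.2 * -2.2 = -7.04
Sum = -29.2 + 32.9 + -7.04 = -3.34

-3.34


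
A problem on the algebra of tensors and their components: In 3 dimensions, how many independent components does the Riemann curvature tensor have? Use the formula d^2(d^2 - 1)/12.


The Riemann tensor in d dimensions has d^2(d^2 - 1)/12 independent components.
d = 3, so d^2 = 9
d^2 - 1 = 8
d^2(d^2 - 1) = 9 * 8 = 72
Divide by 12: 72 / 12 = 6

6


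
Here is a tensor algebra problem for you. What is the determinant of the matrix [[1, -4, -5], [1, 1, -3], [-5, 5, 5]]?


Expanding along the first row, det(A) = a11*M_11 - a12*M_12 + a13*M_13, where M_1j is the (1,j) minor.
Minor M_11 = 1*5 - -3*5 = 20
Minor M_12 = 1*5 - -3*-5 = -10
Minor M_13 = 1*5 - 1*-5 = 10
det = 1*(20) - -4*(-10) + -5*(10)
    = 20 - 40 + -50
    = -70

-70


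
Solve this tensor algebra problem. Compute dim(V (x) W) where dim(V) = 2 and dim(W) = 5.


The dimension of a tensor product is the product of dimensions.
dim(V) = 2, dim(W) = 5
dim(V (x) W) = 2 * 5 = 10

10


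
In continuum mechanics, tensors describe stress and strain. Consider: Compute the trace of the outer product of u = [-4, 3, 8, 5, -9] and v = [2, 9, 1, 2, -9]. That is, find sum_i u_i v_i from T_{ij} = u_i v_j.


The outer product gives T_{ij} = u_i v_j.
The trace (contraction) is Tr(T) = sum_i T_{ii} = sum_i u_i v_i.
Diagonal entries:
T_{11} = u_1 * v_1 = -4 * 2 = -8
T_{22} = u_2 * v_2 = 3 * 9 = 27
T_{33} = u_3 * v_3 = 8 * 1 = 8
T_{44} = u_4 * v_4 = 5 * 2 = 10
T_{55} = u_5 * v_5 = -9 * -9 = 81
Tr(T) = -8 + 27 + 8 + 10 + 81 = 118

118


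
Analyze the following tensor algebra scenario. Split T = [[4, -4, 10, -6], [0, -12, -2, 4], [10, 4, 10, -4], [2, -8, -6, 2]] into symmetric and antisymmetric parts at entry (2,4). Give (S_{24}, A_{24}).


T_{24} = 4
T_{42} = -8
S_{24} = (4 + -8)/2 = -4/2 = -2
A_{24} = (4 - -8)/2 = 12/2 = 6
Check: S + A = -2 + 6 = 4 = T_{24}.

(-2, 6)


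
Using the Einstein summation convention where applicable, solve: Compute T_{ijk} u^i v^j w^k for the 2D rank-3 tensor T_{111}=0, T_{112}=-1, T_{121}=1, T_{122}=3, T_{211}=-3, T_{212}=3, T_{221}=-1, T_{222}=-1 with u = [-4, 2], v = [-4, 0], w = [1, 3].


S = sum over i,j,k of T_{ijk} u_i v_j w_k. Expanding all 8 terms:
T_{111}*u_1*v_1*w_1 = 0*-4*-4*1 = 0  (running total: 0)
T_{112}*u_1*v_1*w_2 = -1*-4*-4*3 = -48  (running total: -48)
T_{121}*u_1*v_2*w_1 = 1*-4*0*1 = 0  (running total: -48)
T_{122}*u_1*v_2*w_2 = 3*-4*0*3 = 0  (running total: -48)
T_{211}*u_2*v_1*w_1 = -3*2*-4*1 = 24  (running total: -24)
T_{212}*u_2*v_1*w_2 = 3*2*-4*3 = -72  (running total: -96)
T_{221}*u_2*v_2*w_1 = -1*2*0*1 = 0  (running total: -96)
T_{222}*u_2*v_2*w_2 = -1*2*0*3 = 0  (running total: -96)
S = -96

-96
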